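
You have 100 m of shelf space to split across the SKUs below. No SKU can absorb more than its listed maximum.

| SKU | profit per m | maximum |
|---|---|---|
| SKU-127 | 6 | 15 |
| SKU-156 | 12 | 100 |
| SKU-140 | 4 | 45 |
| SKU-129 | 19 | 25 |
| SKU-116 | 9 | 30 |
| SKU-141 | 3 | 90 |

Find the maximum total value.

Rank by profit per m: SKU-129 19 > SKU-156 12 > SKU-116 9 > SKU-127 6 > SKU-140 4 > SKU-141 3.
SKU-129 takes 25 to reach its cap of 25 — 75 left.
SKU-156 has room for 100 but only 75 remain, so it gets 75.
Total = 12×75 + 19×25 = 1375.

1375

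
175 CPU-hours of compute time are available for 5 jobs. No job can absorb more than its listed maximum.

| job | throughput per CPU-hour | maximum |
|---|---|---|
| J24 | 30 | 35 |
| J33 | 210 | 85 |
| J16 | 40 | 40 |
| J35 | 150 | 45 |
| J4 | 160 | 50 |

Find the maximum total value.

Order the jobs by throughput per CPU-hour: J33 210 > J4 160 > J35 150 > J16 40 > J24 30.
J33: +85 to 85 (cap) ; 90 left.
J4: +50 to 50 (cap) ; 40 left.
Only 40 left; J35 takes them to reach 40.
Total = 210×85 + 150×40 + 160×50 = 31850.

31850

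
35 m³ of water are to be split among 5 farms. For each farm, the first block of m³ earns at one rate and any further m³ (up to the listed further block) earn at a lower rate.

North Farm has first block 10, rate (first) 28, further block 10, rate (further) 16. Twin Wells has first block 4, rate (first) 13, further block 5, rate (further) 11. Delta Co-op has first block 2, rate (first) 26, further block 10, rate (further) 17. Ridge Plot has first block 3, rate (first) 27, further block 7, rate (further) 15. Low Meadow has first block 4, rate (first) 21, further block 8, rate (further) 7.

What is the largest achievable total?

Rank every tier by rate: North Farm/first 28 > Ridge Plot/first 27 > Delta Co-op/first 26 > Low Meadow/first 21 > Delta Co-op/second 17 > North Farm/second 16 > Ridge Plot/second 15 > Twin Wells/first 13 > Twin Wells/second 11 > Low Meadow/second 7.
North Farm first at 28: fill all 10 — 25 left.
Ridge Plot first at 27: fill all 3 — 22 left.
Fill Delta Co-op first block (2 at 26) — 20 left.
Low Meadow first at 21: fill all 4 — 16 left.
Fill Delta Co-op second block (10 at 17) — 6 left.
North Farm second at 16: only 6 left, fill 6.
Total = 28×10 + 27×3 + 26×2 + 21×4 + 17×10 + 16×6 = 763.

763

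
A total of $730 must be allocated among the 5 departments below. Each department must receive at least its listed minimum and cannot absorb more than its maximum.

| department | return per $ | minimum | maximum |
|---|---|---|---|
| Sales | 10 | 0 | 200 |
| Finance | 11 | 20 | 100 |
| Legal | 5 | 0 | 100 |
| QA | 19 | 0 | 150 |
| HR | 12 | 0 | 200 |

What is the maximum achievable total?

Meeting every minimum uses 0+20+0+0+0 = 20 $, leaving 710.
Rank by return per $: QA 19 > HR 12 > Finance 11 > Sales 10 > Legal 5.
Give QA 150 more to hit its cap of 150 → 560 left.
Give HR 200 more to hit its cap of 200 → 360 left.
Finance: +80 to 100 (cap) → 280 left.
Sales: +200 to 200 (cap) → 80 left.
Legal has room for 100 more but only 80 remain, so it gets 80.
Total = 10×200 + 11×100 + 5×80 + 19×150 + 12×200 = 8750.

8750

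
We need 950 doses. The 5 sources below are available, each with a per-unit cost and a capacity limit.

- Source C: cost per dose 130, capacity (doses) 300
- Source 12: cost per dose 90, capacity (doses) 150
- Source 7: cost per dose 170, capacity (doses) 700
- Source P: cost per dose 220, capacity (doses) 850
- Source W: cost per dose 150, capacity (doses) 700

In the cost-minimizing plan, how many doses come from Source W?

Cheapest first:
Source 12 at 90: take all 150 doses ; 800 still needed.
Source C at 130: take all 300 doses ; 500 still needed.
Source W at 150: take 500 of its 700 ; requirement met.
Source 7, Source P: unused.

500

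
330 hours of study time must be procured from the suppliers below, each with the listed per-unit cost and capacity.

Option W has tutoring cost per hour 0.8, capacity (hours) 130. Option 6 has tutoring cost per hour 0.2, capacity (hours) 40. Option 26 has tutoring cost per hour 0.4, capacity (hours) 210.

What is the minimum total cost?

Cheapest first:
Option 6 (0.2): use full 40 → 290 hours to go.
Option 26 at 0.4: take all 210 hours → 80 still needed.
Option W (0.8): take the remaining 80 → done.
Cost = 40×0.2 + 210×0.4 + 80×0.8 = 156.

156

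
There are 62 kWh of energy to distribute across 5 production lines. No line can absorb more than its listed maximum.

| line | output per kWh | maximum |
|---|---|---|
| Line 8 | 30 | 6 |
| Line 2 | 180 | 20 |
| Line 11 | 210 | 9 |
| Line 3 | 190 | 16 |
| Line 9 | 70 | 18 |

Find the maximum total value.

9720

Highest output per kWh first: Line 11 210 > Line 3 190 > Line 2 180 > Line 9 70 > Line 8 30.
Line 11 takes 9 to reach its cap of 9 ; 53 left.
Line 3 takes 16 to reach its cap of 16 ; 37 left.
Line 2: +20 to 20 (cap) ; 17 left.
Line 9 has room for 18 but only 17 remain, so it gets 17.
Total = 180×20 + 210×9 + 190×16 + 70×17 = 9720.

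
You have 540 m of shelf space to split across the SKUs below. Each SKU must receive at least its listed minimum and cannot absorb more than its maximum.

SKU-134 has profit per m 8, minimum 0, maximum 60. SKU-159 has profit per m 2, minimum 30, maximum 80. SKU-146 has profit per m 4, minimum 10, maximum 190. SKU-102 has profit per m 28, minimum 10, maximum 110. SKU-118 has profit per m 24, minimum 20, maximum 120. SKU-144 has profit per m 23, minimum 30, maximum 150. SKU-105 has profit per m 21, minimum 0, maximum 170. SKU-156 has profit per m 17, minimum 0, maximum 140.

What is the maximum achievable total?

Meeting every minimum uses 0+30+10+10+20+30+0+0 = 100 m, leaving 440.
Order the SKUs by profit per m: SKU-102 28 > SKU-118 24 > SKU-144 23 > SKU-105 21 > SKU-156 17 > SKU-134 8 > SKU-146 4 > SKU-159 2.
Give SKU-102 100 more to hit its cap of 110 → 340 left.
Give SKU-118 100 more to hit its cap of 120 → 240 left.
Give SKU-144 120 more to hit its cap of 150 → 120 left.
Only 120 left; SKU-105 takes them to reach 120.
Total = 2×30 + 4×10 + 28×110 + 24×120 + 23×150 + 21×120 = 12030.

12030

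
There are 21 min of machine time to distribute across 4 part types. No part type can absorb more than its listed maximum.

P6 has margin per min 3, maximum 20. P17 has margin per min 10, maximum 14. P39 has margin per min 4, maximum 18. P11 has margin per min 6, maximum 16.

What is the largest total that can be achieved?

182

Highest margin per min first: P17 10 > P11 6 > P39 4 > P6 3.
P17 takes 14 to reach its cap of 14 ; 7 left.
P11 has room for 16 but only 7 remain, so it gets 7.
Total = 10×14 + 6×7 = 182.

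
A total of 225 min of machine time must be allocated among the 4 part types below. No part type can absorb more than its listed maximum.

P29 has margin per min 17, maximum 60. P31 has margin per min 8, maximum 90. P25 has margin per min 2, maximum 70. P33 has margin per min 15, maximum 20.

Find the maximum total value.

2150

Highest margin per min first: P29 17 > P33 15 > P31 8 > P25 2.
P29 takes 60 to reach its cap of 60 ; 165 left.
Give P33 20 to hit its cap of 20 ; 145 left.
P31: +90 to 90 (cap) ; 55 left.
P25: +55 (room for 70) → 55. Pool exhausted.
Total = 17×60 + 8×90 + 2×55 + 15×20 = 2150.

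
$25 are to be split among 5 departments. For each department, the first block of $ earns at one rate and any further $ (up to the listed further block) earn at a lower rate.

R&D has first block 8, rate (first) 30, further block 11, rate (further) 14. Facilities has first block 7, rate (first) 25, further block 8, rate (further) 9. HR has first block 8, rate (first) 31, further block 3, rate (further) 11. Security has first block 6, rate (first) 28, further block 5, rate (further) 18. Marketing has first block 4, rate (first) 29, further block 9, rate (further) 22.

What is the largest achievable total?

744

Order all 10 blocks by rate: HR/first 31 > R&D/first 30 > Marketing/first 29 > Security/first 28 > Facilities/first 25 > Marketing/second 22 > Security/second 18 > R&D/second 14 > HR/second 11 > Facilities/second 9.
Fill HR first block (8 at 31) ; 17 left.
Fill R&D first block (8 at 30) ; 9 left.
Marketing/first (29): +4 ; 5 left.
Security first at 28: only 5 left, fill 5.
Total = 31×8 + 30×8 + 29×4 + 28×5 = 744.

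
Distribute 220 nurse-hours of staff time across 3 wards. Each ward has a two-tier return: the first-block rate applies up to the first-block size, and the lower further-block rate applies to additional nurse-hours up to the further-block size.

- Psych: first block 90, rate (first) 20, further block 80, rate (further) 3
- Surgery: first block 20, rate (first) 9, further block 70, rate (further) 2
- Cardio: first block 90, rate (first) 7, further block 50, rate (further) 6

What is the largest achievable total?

Rank every tier by rate: Psych/first 20 > Surgery/first 9 > Cardio/first 7 > Cardio/second 6 > Psych/second 3 > Surgery/second 2.
Fill Psych first block (90 at 20) — 130 left.
Surgery/first (9): +20 — 110 left.
Fill Cardio first block (90 at 7) — 20 left.
20 remain; put them into Cardio second at 6.
Total = 20×90 + 9×20 + 7×90 + 6×20 = 2730.

2730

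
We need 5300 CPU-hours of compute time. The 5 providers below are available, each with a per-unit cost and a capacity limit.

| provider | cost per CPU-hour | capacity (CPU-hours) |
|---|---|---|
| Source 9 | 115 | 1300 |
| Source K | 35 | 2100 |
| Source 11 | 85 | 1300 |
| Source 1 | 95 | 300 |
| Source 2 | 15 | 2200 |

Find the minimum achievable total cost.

Use providers in increasing cost order.
Source 2 (15): use full 2200 → 3100 CPU-hours to go.
Source K (35): use full 2100 → 1000 CPU-hours to go.
Take 1000 from Source 11 at 85 to finish.
Source 1, Source 9: unused.
Cost = 2200×15 + 2100×35 + 1000×85 = 191500.

191500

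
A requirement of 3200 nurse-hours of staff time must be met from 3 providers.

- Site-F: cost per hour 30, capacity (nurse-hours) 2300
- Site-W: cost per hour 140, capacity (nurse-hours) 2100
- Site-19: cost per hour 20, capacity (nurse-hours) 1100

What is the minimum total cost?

Use providers in increasing cost order.
Site-19 (20): use full 1100 — 2100 nurse-hours to go.
Site-F at 30: take 2100 of its 2300 — requirement met.
Site-W: unused.
Cost = 1100×20 + 2100×30 = 85000.

85000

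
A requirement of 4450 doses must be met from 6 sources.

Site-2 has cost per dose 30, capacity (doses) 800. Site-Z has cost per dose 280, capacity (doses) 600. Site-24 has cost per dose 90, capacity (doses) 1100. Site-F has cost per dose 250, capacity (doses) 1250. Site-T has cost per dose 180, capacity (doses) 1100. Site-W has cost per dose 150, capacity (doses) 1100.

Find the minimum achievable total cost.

573500

Fill from the cheapest source first.
Site-2 at 30: take all 800 doses ; 3650 still needed.
Take 1100 from Site-24 at 90 ; need 2550 more.
Take 1100 from Site-W at 150 ; need 1450 more.
Site-T (180): use full 1100 ; 350 doses to go.
Site-F (250): take the remaining 350 ; done.
Site-Z: unused.
Cost = 800×30 + 1100×90 + 1100×150 + 1100×180 + 350×250 = 573500.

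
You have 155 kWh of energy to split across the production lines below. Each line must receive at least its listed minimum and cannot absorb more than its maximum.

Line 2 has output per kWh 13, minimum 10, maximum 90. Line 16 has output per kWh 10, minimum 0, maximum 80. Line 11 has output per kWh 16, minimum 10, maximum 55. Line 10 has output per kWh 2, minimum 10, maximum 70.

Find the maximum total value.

2070

Meeting every minimum uses 10+0+10+10 = 30 kWh, leaving 125.
Highest output per kWh first: Line 11 16 > Line 2 13 > Line 16 10 > Line 10 2.
Line 11 takes 45 more to reach its cap of 55 → 80 left.
Line 2 takes 80 more to reach its cap of 90 → 0 left.
Total = 13×90 + 16×55 + 2×10 = 2070.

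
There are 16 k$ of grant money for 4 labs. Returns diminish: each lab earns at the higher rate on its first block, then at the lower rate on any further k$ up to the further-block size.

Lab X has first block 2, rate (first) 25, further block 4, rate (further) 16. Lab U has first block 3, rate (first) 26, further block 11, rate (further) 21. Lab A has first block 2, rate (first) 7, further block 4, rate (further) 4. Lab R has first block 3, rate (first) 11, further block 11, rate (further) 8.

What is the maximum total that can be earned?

359

Treat each block as its own option and order by rate: Lab U/T1 26 > Lab X/T1 25 > Lab U/T2 21 > Lab X/T2 16 > Lab R/T1 11 > Lab R/T2 8 > Lab A/T1 7 > Lab A/T2 4.
Fill Lab U T1 block (3 at 26) → 13 left.
Lab X T1 at 25: fill all 2 → 11 left.
Fill Lab U T2 block (11 at 21) → 0 left.
Total = 26×3 + 25×2 + 21×11 = 359.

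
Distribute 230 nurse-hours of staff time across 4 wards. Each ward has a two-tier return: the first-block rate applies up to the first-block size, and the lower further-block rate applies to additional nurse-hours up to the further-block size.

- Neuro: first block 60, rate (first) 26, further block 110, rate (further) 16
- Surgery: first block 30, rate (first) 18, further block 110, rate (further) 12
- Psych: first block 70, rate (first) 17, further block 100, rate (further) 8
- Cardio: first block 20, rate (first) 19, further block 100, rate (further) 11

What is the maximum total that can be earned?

Order all 8 blocks by rate: Neuro/first 26 > Cardio/first 19 > Surgery/first 18 > Psych/first 17 > Neuro/second 16 > Surgery/second 12 > Cardio/second 11 > Psych/second 8.
Neuro/first (26): +60 — 170 left.
Cardio first at 19: fill all 20 — 150 left.
Surgery/first (18): +30 — 120 left.
Psych/first (17): +70 — 50 left.
Neuro/second: +50 of 110 at 16; pool empty.
Total = 26×60 + 19×20 + 18×30 + 17×70 + 16×50 = 4470.

4470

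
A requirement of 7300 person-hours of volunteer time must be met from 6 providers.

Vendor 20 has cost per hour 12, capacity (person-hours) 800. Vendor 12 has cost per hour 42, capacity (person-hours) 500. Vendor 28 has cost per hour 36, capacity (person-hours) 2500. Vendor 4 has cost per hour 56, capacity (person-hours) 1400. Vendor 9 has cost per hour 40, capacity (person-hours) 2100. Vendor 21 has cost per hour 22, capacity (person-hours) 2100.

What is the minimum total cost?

Cheapest first:
Take 800 from Vendor 20 at 12 → need 6500 more.
Vendor 21 at 22: take all 2100 person-hours → 4400 still needed.
Vendor 28 at 36: take all 2500 person-hours → 1900 still needed.
Vendor 9 at 40: take 1900 of its 2100 → requirement met.
Vendor 12, Vendor 4: unused.
Cost = 800×12 + 2100×22 + 2500×36 + 1900×40 = 221800.

221800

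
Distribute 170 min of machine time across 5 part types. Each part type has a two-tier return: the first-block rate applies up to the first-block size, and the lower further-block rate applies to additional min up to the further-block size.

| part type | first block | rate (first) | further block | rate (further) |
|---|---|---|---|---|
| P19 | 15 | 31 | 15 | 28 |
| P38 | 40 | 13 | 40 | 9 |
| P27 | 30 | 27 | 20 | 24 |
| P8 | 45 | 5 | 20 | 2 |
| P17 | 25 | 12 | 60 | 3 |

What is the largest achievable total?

Treat each block as its own option and order by rate: P19/first 31 > P19/second 28 > P27/first 27 > P27/second 24 > P38/first 13 > P17/first 12 > P38/second 9 > P8/first 5 > P17/second 3 > P8/second 2.
Fill P19 first block (15 at 31) → 155 left.
Fill P19 second block (15 at 28) → 140 left.
P27 first at 27: fill all 30 → 110 left.
Fill P27 second block (20 at 24) → 90 left.
P38/first (13): +40 → 50 left.
Fill P17 first block (25 at 12) → 25 left.
P38 second at 9: only 25 left, fill 25.
Total = 31×15 + 28×15 + 27×30 + 24×20 + 13×40 + 12×25 + 9×25 = 3220.

3220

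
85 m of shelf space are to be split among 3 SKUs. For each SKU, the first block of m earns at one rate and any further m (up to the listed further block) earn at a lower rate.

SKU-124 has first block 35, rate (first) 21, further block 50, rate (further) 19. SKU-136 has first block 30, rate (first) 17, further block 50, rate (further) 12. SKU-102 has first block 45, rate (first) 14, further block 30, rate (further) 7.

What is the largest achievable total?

Rank every tier by rate: SKU-124/tier1 21 > SKU-124/tier2 19 > SKU-136/tier1 17 > SKU-102/tier1 14 > SKU-136/tier2 12 > SKU-102/tier2 7.
SKU-124 tier1 at 21: fill all 35 — 50 left.
SKU-124 tier2 at 19: fill all 50 — 0 left.
Total = 21×35 + 19×50 = 1685.

1685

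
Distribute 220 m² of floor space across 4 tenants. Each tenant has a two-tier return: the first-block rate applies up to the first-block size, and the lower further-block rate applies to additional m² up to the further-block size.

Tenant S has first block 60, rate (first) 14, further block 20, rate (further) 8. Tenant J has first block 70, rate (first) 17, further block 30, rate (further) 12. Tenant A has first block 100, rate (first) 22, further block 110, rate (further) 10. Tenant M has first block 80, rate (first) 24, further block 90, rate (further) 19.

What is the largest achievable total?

4880

Treat each block as its own option and order by rate: Tenant M/tier1 24 > Tenant A/tier1 22 > Tenant M/tier2 19 > Tenant J/tier1 17 > Tenant S/tier1 14 > Tenant J/tier2 12 > Tenant A/tier2 10 > Tenant S/tier2 8.
Tenant M/tier1 (24): +80 → 140 left.
Tenant A tier1 at 22: fill all 100 → 40 left.
Tenant M tier2 at 19: only 40 left, fill 40.
Total = 24×80 + 22×100 + 19×40 = 4880.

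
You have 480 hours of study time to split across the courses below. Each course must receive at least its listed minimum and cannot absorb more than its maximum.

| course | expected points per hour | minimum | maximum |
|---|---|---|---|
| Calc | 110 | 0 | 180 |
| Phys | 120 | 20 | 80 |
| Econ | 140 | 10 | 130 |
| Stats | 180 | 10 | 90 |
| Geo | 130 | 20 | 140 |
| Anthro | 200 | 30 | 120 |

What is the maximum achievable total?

76400

Meeting every minimum uses 0+20+10+10+20+30 = 90 hours, leaving 390.
Rank by expected points per hour: Anthro 200 > Stats 180 > Econ 140 > Geo 130 > Phys 120 > Calc 110.
Anthro: +90 to 120 (cap) ; 300 left.
Stats: +80 to 90 (cap) ; 220 left.
Econ: +120 to 130 (cap) ; 100 left.
Geo has room for 120 more but only 100 remain, so it gets 120.
Total = 120×20 + 140×130 + 180×90 + 130×120 + 200×120 = 76400.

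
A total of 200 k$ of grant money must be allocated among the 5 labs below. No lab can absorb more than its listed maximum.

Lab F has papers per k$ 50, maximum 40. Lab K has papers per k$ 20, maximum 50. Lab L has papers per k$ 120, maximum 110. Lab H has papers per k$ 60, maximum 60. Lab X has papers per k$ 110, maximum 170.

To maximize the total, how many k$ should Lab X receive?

90

Highest papers per k$ first: Lab L 120 > Lab X 110 > Lab H 60 > Lab F 50 > Lab K 20.
Lab L: +110 to 110 (cap) → 90 left.
Lab X has room for 170 but only 90 remain, so it gets 90.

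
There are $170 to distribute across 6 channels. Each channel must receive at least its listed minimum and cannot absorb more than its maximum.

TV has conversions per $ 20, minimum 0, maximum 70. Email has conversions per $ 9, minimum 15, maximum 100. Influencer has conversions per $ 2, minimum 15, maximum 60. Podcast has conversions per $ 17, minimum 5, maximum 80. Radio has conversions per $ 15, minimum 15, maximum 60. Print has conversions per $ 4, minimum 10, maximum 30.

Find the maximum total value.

Meeting every minimum uses 0+15+15+5+15+10 = 60 $, leaving 110.
Order the channels by conversions per $: TV 20 > Podcast 17 > Radio 15 > Email 9 > Print 4 > Influencer 2.
TV: +70 to 70 (cap) ; 40 left.
Podcast: +40 (room for 75) → 45. Pool exhausted.
Total = 20×70 + 9×15 + 2×15 + 17×45 + 15×15 + 4×10 = 2595.

2595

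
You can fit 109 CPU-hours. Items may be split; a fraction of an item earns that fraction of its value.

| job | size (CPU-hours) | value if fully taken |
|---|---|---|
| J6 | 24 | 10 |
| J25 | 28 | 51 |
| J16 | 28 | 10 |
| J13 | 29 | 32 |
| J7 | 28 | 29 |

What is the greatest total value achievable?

122

Sort by value density: J25 51/28≈1.82, J13 32/29≈1.1, J7 29/28≈1.04, J6 10/24≈0.417, J16 10/28≈0.357.
Take all of J25 (28 CPU-hours, value 51) ; 81 CPU-hours left.
J13: take in full, 29 CPU-hours for value 32 ; 52 left.
J7: take in full, 28 CPU-hours for value 29 ; 24 left.
Take all of J6 (24 CPU-hours, value 10) ; 0 CPU-hours left.
Total value = 122.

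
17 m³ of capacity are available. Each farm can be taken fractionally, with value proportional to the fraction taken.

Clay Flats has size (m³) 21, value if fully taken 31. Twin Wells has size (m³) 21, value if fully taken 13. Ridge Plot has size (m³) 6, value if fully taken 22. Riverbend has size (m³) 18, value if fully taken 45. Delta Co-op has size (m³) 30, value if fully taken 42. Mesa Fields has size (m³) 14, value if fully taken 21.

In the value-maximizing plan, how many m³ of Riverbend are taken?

Rank by value-to-size ratio: Ridge Plot 22/6≈3.67, Riverbend 45/18≈2.5, Mesa Fields 21/14≈1.5, Clay Flats 31/21≈1.48, Delta Co-op 42/30≈1.4, Twin Wells 13/21≈0.619.
All 6 m³ of Ridge Plot fit (value 22) ; 11 remain.
Only 11 m³ remain; take 11/18 of Riverbend for value 45×11/18 = 27.5.

11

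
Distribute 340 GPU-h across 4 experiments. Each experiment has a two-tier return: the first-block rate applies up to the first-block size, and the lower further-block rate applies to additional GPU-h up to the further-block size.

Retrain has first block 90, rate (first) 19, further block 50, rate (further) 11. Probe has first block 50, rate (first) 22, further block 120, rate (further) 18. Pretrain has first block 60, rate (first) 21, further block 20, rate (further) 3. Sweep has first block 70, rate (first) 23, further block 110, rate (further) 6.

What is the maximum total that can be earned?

6940

Order all 8 blocks by rate: Sweep/first 23 > Probe/first 22 > Pretrain/first 21 > Retrain/first 19 > Probe/second 18 > Retrain/second 11 > Sweep/second 6 > Pretrain/second 3.
Sweep/first (23): +70 ; 270 left.
Fill Probe first block (50 at 22) ; 220 left.
Pretrain/first (21): +60 ; 160 left.
Fill Retrain first block (90 at 19) ; 70 left.
70 remain; put them into Probe second at 18.
Total = 23×70 + 22×50 + 21×60 + 19×90 + 18×70 = 6940.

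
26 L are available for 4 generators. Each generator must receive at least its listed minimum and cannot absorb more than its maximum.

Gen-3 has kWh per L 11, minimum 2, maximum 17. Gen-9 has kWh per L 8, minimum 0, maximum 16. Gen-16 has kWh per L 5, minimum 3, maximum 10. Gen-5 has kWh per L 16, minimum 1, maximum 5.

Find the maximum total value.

Meeting every minimum uses 2+0+3+1 = 6 L, leaving 20.
Order the generators by kWh per L: Gen-5 16 > Gen-3 11 > Gen-9 8 > Gen-16 5.
Give Gen-5 4 more to hit its cap of 5 → 16 left.
Give Gen-3 15 more to hit its cap of 17 → 1 left.
Gen-9: +1 (room for 16) → 1. Pool exhausted.
Total = 11×17 + 8×1 + 5×3 + 16×5 = 290.

290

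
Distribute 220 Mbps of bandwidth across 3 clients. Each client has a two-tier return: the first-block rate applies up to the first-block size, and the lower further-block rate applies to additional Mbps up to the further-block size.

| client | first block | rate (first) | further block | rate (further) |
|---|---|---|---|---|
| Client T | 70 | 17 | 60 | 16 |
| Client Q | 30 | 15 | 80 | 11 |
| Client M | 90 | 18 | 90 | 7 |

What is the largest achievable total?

Order all 6 blocks by rate: Client M/T1 18 > Client T/T1 17 > Client T/T2 16 > Client Q/T1 15 > Client Q/T2 11 > Client M/T2 7.
Client M/T1 (18): +90 — 130 left.
Client T T1 at 17: fill all 70 — 60 left.
Client T/T2 (16): +60 — 0 left.
Total = 18×90 + 17×70 + 16×60 = 3770.

3770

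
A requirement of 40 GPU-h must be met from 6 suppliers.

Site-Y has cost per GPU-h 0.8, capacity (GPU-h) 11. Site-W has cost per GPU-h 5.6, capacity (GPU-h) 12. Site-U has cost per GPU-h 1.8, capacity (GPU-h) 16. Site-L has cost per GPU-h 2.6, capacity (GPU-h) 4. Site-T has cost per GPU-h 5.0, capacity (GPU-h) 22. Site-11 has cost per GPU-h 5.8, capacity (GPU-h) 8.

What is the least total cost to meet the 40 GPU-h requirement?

Cheapest first:
Site-Y (0.8): use full 11 — 29 GPU-h to go.
Site-U (1.8): use full 16 — 13 GPU-h to go.
Site-L at 2.6: take all 4 GPU-h — 9 still needed.
Site-T (5.0): take the remaining 9 — done.
Site-W, Site-11: unused.
Cost = 11×0.8 + 16×1.8 + 4×2.6 + 9×5.0 = 93.

93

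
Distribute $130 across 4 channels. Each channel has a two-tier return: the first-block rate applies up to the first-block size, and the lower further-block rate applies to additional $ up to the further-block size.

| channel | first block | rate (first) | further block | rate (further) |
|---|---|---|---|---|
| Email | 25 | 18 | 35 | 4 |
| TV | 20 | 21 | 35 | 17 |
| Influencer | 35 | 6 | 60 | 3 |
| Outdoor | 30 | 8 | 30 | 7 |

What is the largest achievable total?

Treat each block as its own option and order by rate: TV/first 21 > Email/first 18 > TV/second 17 > Outdoor/first 8 > Outdoor/second 7 > Influencer/first 6 > Email/second 4 > Influencer/second 3.
Fill TV first block (20 at 21) ; 110 left.
Email/first (18): +25 ; 85 left.
Fill TV second block (35 at 17) ; 50 left.
Outdoor/first (8): +30 ; 20 left.
20 remain; put them into Outdoor second at 7.
Total = 21×20 + 18×25 + 17×35 + 8×30 + 7×20 = 1845.

1845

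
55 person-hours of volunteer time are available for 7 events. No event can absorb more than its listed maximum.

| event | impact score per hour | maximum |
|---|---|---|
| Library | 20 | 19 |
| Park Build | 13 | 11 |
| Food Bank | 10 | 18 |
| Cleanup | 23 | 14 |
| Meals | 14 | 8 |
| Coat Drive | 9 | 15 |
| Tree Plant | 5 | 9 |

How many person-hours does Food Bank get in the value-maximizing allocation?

Rank by impact score per hour: Cleanup 23 > Library 20 > Meals 14 > Park Build 13 > Food Bank 10 > Coat Drive 9 > Tree Plant 5.
Cleanup: +14 to 14 (cap) — 41 left.
Library takes 19 to reach its cap of 19 — 22 left.
Meals: +8 to 8 (cap) — 14 left.
Park Build takes 11 to reach its cap of 11 — 3 left.
Food Bank: +3 (room for 18) → 3. Pool exhausted.

3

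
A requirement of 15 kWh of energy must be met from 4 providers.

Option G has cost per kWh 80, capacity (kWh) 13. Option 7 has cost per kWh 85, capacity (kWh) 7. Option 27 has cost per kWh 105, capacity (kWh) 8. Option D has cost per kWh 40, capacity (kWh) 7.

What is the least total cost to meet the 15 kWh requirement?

920

Fill from the cheapest provider first.
Take 7 from Option D at 40 ; need 8 more.
Take 8 from Option G at 80 to finish.
Option 7, Option 27: unused.
Cost = 7×40 + 8×80 = 920.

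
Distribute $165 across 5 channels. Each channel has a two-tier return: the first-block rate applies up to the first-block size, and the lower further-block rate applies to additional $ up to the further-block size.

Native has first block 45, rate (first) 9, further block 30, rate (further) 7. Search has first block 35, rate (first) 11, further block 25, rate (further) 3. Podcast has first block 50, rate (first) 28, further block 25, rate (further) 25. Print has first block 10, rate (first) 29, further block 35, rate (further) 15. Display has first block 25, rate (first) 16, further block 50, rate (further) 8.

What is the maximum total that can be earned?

3460

Order all 10 blocks by rate: Print/first 29 > Podcast/first 28 > Podcast/second 25 > Display/first 16 > Print/second 15 > Search/first 11 > Native/first 9 > Display/second 8 > Native/second 7 > Search/second 3.
Fill Print first block (10 at 29) — 155 left.
Podcast/first (28): +50 — 105 left.
Fill Podcast second block (25 at 25) — 80 left.
Display/first (16): +25 — 55 left.
Print/second (15): +35 — 20 left.
Search first at 11: only 20 left, fill 20.
Total = 29×10 + 28×50 + 25×25 + 16×25 + 15×35 + 11×20 = 3460.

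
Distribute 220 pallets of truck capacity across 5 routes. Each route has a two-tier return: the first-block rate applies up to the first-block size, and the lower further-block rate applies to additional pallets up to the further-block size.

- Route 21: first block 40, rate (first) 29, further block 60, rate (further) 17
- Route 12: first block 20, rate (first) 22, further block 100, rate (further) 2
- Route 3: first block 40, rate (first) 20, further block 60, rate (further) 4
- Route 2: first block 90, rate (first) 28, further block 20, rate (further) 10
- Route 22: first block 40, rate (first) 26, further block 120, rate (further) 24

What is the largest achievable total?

5920

Treat each block as its own option and order by rate: Route 21/first 29 > Route 2/first 28 > Route 22/first 26 > Route 22/second 24 > Route 12/first 22 > Route 3/first 20 > Route 21/second 17 > Route 2/second 10 > Route 3/second 4 > Route 12/second 2.
Route 21/first (29): +40 → 180 left.
Route 2/first (28): +90 → 90 left.
Fill Route 22 first block (40 at 26) → 50 left.
Route 22 second at 24: only 50 left, fill 50.
Total = 29×40 + 28×90 + 26×40 + 24×50 = 5920.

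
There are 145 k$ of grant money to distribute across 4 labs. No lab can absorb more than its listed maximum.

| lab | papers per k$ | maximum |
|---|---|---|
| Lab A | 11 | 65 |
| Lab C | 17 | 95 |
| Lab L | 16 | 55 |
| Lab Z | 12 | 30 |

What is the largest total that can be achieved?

Order the labs by papers per k$: Lab C 17 > Lab L 16 > Lab Z 12 > Lab A 11.
Lab C takes 95 to reach its cap of 95 → 50 left.
Lab L has room for 55 but only 50 remain, so it gets 50.
Total = 17×95 + 16×50 = 2415.

2415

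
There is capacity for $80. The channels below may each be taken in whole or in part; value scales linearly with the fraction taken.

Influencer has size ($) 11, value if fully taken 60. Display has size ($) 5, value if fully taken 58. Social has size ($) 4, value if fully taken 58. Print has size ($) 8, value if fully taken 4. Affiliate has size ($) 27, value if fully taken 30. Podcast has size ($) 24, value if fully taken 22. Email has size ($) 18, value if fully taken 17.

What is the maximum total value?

236.75

Best value per unit of size first: Social 58/4≈14.5, Display 58/5≈11.6, Influencer 60/11≈5.45, Affiliate 30/27≈1.11, Email 17/18≈0.944, Podcast 22/24≈0.917, Print 4/8≈0.5.
Social: take in full, 4 $ for value 58 → 76 left.
All 5 $ of Display fit (value 58) → 71 remain.
Take all of Influencer (11 $, value 60) → 60 $ left.
Take all of Affiliate (27 $, value 30) → 33 $ left.
All 18 $ of Email fit (value 17) → 15 remain.
15 $ left: a 15/24 share of Podcast gives 22×15/24 = 13.75.
Total value = 236.75.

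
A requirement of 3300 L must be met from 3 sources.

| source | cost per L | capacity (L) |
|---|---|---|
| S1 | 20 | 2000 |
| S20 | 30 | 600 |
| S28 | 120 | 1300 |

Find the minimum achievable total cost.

142000

Fill from the cheapest source first.
S1 at 20: take all 2000 L ; 1300 still needed.
Take 600 from S20 at 30 ; need 700 more.
Take 700 from S28 at 120 to finish.
Cost = 2000×20 + 600×30 + 700×120 = 142000.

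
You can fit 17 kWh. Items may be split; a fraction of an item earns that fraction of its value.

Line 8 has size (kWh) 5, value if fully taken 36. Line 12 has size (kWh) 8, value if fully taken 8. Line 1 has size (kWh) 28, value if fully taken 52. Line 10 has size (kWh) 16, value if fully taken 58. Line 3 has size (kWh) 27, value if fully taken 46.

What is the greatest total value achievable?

Best value per unit of size first: Line 8 36/5≈7.2, Line 10 58/16≈3.62, Line 1 52/28≈1.86, Line 3 46/27≈1.7, Line 12 8/8≈1.
All 5 kWh of Line 8 fit (value 36) — 12 remain.
Fill the last 12 kWh with part of Line 10: 12/16 of it earns 43.5.
Total value = 79.5.

79.5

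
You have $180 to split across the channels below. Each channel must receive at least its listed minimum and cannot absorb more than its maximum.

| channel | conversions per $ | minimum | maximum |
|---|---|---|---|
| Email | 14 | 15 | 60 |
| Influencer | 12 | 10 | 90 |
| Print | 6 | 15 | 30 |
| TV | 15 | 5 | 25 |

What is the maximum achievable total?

Meeting every minimum uses 15+10+15+5 = 45 $, leaving 135.
Highest conversions per $ first: TV 15 > Email 14 > Influencer 12 > Print 6.
Give TV 20 more to hit its cap of 25 — 115 left.
Give Email 45 more to hit its cap of 60 — 70 left.
Influencer has room for 80 more but only 70 remain, so it gets 80.
Total = 14×60 + 12×80 + 6×15 + 15×25 = 2265.

2265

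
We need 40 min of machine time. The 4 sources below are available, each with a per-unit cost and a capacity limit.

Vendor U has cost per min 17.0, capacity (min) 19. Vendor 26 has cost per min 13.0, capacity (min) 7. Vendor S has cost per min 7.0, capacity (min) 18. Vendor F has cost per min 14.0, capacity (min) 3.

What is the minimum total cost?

463

Fill from the cheapest source first.
Take 18 from Vendor S at 7.0 → need 22 more.
Vendor 26 at 13.0: take all 7 min → 15 still needed.
Vendor F (14.0): use full 3 → 12 min to go.
Vendor U (17.0): take the remaining 12 → done.
Cost = 18×7.0 + 7×13.0 + 3×14.0 + 12×17.0 = 463.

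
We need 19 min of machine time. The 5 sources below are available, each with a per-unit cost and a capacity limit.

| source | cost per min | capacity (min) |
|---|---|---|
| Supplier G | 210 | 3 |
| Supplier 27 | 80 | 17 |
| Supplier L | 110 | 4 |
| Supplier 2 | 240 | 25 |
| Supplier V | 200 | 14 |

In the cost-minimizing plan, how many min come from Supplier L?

2

Use sources in increasing cost order.
Supplier 27 (80): use full 17 ; 2 min to go.
Supplier L at 110: take 2 of its 4 ; requirement met.
Supplier V, Supplier G, Supplier 2: unused.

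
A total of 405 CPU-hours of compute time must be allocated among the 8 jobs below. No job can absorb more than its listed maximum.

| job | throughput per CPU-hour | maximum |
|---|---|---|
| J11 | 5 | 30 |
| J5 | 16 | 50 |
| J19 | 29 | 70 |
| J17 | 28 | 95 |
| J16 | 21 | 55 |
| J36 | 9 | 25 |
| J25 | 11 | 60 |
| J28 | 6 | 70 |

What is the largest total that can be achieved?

Highest throughput per CPU-hour first: J19 29 > J17 28 > J16 21 > J5 16 > J25 11 > J36 9 > J28 6 > J11 5.
J19: +70 to 70 (cap) → 335 left.
J17: +95 to 95 (cap) → 240 left.
J16 takes 55 to reach its cap of 55 → 185 left.
Give J5 50 to hit its cap of 50 → 135 left.
J25 takes 60 to reach its cap of 60 → 75 left.
Give J36 25 to hit its cap of 25 → 50 left.
J28 has room for 70 but only 50 remain, so it gets 50.
Total = 16×50 + 29×70 + 28×95 + 21×55 + 9×25 + 11×60 + 6×50 = 7830.

7830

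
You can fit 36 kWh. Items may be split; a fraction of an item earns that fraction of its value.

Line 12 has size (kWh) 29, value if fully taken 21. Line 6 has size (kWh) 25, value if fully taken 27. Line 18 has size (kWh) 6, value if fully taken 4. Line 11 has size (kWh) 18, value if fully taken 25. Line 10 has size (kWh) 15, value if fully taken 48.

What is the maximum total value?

76.24

Best value per unit of size first: Line 10 48/15≈3.2, Line 11 25/18≈1.39, Line 6 27/25≈1.08, Line 12 21/29≈0.724, Line 18 4/6≈0.667.
Line 10: take in full, 15 kWh for value 48 → 21 left.
Line 11: take in full, 18 kWh for value 25 → 3 left.
Only 3 kWh remain; take 3/25 of Line 6 for value 27×3/25 = 3.24.
Total value = 76.24.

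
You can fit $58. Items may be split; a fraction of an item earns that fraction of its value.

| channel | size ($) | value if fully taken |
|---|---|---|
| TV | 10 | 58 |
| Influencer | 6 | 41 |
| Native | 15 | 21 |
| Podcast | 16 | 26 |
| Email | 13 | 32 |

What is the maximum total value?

175.2

Sort by value density: Influencer 41/6≈6.83, TV 58/10≈5.8, Email 32/13≈2.46, Podcast 26/16≈1.62, Native 21/15≈1.4.
All 6 $ of Influencer fit (value 41) → 52 remain.
TV: take in full, 10 $ for value 58 → 42 left.
Email: take in full, 13 $ for value 32 → 29 left.
All 16 $ of Podcast fit (value 26) → 13 remain.
Only 13 $ remain; take 13/15 of Native for value 21×13/15 = 18.2.
Total value = 175.2.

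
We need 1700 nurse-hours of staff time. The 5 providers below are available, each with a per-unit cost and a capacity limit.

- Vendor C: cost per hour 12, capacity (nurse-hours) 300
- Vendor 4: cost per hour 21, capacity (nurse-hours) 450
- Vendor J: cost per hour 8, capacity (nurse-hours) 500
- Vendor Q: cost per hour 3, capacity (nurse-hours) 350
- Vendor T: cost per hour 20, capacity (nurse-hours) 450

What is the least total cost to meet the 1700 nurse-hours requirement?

19750

Fill from the cheapest provider first.
Vendor Q (3): use full 350 ; 1350 nurse-hours to go.
Vendor J at 8: take all 500 nurse-hours ; 850 still needed.
Vendor C (12): use full 300 ; 550 nurse-hours to go.
Take 450 from Vendor T at 20 ; need 100 more.
Take 100 from Vendor 4 at 21 to finish.
Cost = 350×3 + 500×8 + 300×12 + 450×20 + 100×21 = 19750.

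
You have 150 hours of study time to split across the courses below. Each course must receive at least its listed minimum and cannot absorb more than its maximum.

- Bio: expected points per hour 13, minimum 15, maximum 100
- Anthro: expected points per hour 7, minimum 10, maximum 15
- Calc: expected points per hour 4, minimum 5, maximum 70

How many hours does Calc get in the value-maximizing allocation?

Meeting every minimum uses 15+10+5 = 30 hours, leaving 120.
Rank by expected points per hour: Bio 13 > Anthro 7 > Calc 4.
Give Bio 85 more to hit its cap of 100 — 35 left.
Anthro: +5 to 15 (cap) — 30 left.
Calc has room for 65 more but only 30 remain, so it gets 35.

35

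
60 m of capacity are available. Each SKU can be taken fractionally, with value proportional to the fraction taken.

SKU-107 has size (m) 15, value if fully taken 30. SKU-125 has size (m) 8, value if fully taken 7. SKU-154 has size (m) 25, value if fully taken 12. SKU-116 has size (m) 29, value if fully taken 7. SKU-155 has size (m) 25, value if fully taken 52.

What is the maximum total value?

Rank by value-to-size ratio: SKU-155 52/25≈2.08, SKU-107 30/15≈2, SKU-125 7/8≈0.875, SKU-154 12/25≈0.48, SKU-116 7/29≈0.241.
All 25 m of SKU-155 fit (value 52) — 35 remain.
SKU-107: take in full, 15 m for value 30 — 20 left.
Take all of SKU-125 (8 m, value 7) — 12 m left.
Fill the last 12 m with part of SKU-154: 12/25 of it earns 5.76.
Total value = 94.76.

94.76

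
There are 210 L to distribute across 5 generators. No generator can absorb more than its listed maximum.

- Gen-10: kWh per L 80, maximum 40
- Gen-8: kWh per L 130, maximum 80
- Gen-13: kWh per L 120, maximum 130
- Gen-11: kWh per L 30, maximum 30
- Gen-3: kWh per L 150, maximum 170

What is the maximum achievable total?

Rank by kWh per L: Gen-3 150 > Gen-8 130 > Gen-13 120 > Gen-10 80 > Gen-11 30.
Gen-3 takes 170 to reach its cap of 170 — 40 left.
Gen-8 has room for 80 but only 40 remain, so it gets 40.
Total = 130×40 + 150×170 = 30700.

30700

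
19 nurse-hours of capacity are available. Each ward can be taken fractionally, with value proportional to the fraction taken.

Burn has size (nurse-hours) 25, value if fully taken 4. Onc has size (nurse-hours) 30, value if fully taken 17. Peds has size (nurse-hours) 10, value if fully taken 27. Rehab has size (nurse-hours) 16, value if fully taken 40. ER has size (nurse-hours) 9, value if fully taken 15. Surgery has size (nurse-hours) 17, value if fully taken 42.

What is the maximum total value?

49.5

Best value per unit of size first: Peds 27/10≈2.7, Rehab 40/16≈2.5, Surgery 42/17≈2.47, ER 15/9≈1.67, Onc 17/30≈0.567, Burn 4/25≈0.16.
Take all of Peds (10 nurse-hours, value 27) — 9 nurse-hours left.
9 nurse-hours left: a 9/16 share of Rehab gives 40×9/16 = 22.5.
Total value = 49.5.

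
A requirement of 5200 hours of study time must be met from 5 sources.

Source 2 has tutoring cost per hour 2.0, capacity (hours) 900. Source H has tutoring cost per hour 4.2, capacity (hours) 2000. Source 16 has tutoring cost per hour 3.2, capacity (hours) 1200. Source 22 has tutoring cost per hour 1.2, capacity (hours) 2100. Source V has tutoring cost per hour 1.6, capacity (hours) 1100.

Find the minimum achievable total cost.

Use sources in increasing cost order.
Take 2100 from Source 22 at 1.2 → need 3100 more.
Source V at 1.6: take all 1100 hours → 2000 still needed.
Source 2 at 2.0: take all 900 hours → 1100 still needed.
Source 16 at 3.2: take 1100 of its 1200 → requirement met.
Source H: unused.
Cost = 2100×1.2 + 1100×1.6 + 900×2.0 + 1100×3.2 = 9600.

9600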